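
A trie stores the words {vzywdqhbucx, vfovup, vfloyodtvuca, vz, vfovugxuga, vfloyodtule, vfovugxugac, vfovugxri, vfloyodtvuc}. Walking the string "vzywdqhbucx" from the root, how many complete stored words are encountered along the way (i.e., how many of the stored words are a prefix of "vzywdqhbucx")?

Walk "vzywdqhbucx" from the root; an end-of-word marker is hit whenever a stored word is a prefix of "vzywdqhbucx".
Prefixes of the query that are stored words: "vz", "vzywdqhbucx"
Count: 2

2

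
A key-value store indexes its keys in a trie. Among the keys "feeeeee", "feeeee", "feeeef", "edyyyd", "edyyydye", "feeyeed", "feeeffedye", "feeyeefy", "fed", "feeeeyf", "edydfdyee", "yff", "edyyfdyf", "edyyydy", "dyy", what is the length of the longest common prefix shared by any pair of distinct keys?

7

Look for the deepest trie node that still has at least two words in its subtree.
e.g. "edyyydy" and "edyyydye" share the prefix "edyyydy" of length 7; no pair shares a longer one.
Longest shared-prefix length: 7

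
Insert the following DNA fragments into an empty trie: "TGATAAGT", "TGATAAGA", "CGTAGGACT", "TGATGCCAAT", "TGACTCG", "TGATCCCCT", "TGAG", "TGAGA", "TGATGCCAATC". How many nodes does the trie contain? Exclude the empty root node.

36

Trie structure (* marks end of a word):
(root)
├─ C
│  └─ G
│     └─ T
│        └─ A
│           └─ G
│              └─ G
│                 └─ A
│                    └─ C
│                       └─ T *
└─ T
   └─ G
      └─ A
         ├─ C
         │  └─ T
         │     └─ C
         │        └─ G *
         ├─ G *
         │  └─ A *
         └─ T
            ├─ A
            │  └─ A
            │     └─ G
            │        ├─ A *
            │        └─ T *
            ├─ C
            │  └─ C
            │     └─ C
            │        └─ C
            │           └─ T *
            └─ G
               └─ C
                  └─ C
                     └─ A
                        └─ A
                           └─ T *
                              └─ C *
Counting every labelled node above: 36.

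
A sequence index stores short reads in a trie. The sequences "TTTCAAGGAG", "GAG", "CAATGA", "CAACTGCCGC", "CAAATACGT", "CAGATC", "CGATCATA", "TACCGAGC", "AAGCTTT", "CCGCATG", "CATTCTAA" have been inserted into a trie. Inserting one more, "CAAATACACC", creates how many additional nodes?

Walking "CAAATACACC" from the root, the first 7 characters ("CAAATAC") follow existing edges; "A" is the first miss.
Each of the 3 remaining characters creates one node.

3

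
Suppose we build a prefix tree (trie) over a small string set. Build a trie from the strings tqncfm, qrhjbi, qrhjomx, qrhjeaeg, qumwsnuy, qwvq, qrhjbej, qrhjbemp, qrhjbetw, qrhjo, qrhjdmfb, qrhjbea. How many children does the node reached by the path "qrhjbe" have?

4

The children of the "qrhjbe" node are the distinct next characters among strings starting with "qrhjbe".
Characters that immediately follow "qrhjbe" among the stored strings: {a, j, m, t}.
That node has 4 child edges.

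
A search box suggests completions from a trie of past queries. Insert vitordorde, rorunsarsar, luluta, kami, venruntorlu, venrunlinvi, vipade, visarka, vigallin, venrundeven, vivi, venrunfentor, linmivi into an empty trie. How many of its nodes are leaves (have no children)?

13

A leaf is a node with no children — equivalently, the end of a word that is not a proper prefix of any other stored word.
Those words: "kami", "linmivi", "luluta", "rorunsarsar", "venrundeven", "venrunfentor", "venrunlinvi", "venruntorlu", "vigallin", "vipade", "visarka", "vitordorde", "vivi"
Leaf count: 13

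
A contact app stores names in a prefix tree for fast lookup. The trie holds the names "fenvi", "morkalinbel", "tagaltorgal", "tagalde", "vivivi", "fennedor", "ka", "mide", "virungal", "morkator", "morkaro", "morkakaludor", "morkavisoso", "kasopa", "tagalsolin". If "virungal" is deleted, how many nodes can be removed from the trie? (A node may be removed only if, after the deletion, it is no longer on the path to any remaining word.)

6

A node on "virungal"'s path can go only if nothing else ends at it or branches off below it.
The suffix "rungal" (6 nodes) is used only by "virungal"; the node for "vi" still has the child "v", so pruning stops there.
Nodes removed: 6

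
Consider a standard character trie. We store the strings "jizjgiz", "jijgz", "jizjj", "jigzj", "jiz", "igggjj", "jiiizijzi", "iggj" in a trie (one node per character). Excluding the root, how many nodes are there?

Trie structure (* marks end of a word):
(root)
├─ i
│  └─ g
│     └─ g
│        ├─ g
│        │  └─ j
│        │     └─ j *
│        └─ j *
└─ j
   └─ i
      ├─ g
      │  └─ z
      │     └─ j *
      ├─ i
      │  └─ i
      │     └─ z
      │        └─ i
      │           └─ j
      │              └─ z
      │                 └─ i *
      ├─ j
      │  └─ g
      │     └─ z *
      └─ z *
         └─ j
            ├─ g
            │  └─ i
            │     └─ z *
            └─ j *
Counting every labelled node above: 28.

28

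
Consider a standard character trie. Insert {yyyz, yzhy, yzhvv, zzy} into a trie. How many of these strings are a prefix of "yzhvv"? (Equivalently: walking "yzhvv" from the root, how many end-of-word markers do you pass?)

Traverse "yzhvv" character by character; count nodes along the way that are marked as word ends.
Prefixes of the query that are stored words: "yzhvv"
Count: 1

1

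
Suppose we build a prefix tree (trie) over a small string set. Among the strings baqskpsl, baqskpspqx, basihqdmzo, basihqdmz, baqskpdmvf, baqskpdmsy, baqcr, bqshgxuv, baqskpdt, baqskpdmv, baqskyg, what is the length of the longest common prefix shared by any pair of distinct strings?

9

Equivalently: take the maximum, over all pairs, of their longest common prefix length.
"baqskpdmv" and "baqskpdmvf" agree on "baqskpdmv" (9 characters) before diverging; nothing deeper is shared.
Longest shared-prefix length: 9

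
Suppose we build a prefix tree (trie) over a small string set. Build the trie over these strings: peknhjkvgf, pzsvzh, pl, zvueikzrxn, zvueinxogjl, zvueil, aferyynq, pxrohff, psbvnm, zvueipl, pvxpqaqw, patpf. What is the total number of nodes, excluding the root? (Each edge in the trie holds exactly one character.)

65

Trace insertions, counting only characters that open a new branch:
  "peknhjkvgf" → 10 new (p, e, k, n, h, j, k, v, g, f)
  "pzsvzh" → prefix "p" already present; 5 new (z, s, v, z, h)
  "pl" → prefix "p" already present; 1 new (l)
  "zvueikzrxn" → 10 new (z, v, u, e, i, k, z, r, x, n)
  "zvueinxogjl" → prefix "zvuei" already present; 6 new (n, x, o, g, j, l)
  "zvueil" → prefix "zvuei" already present; 1 new (l)
  "aferyynq" → 8 new (a, f, e, r, y, y, n, q)
  "pxrohff" → prefix "p" already present; 6 new (x, r, o, h, f, f)
  "psbvnm" → prefix "p" already present; 5 new (s, b, v, n, m)
  "zvueipl" → prefix "zvuei" already present; 2 new (p, l)
  "pvxpqaqw" → prefix "p" already present; 7 new (v, x, p, q, a, q, w)
  "patpf" → prefix "p" already present; 4 new (a, t, p, f)
Total nodes = 10 + 5 + 1 + 10 + 6 + 1 + 8 + 6 + 5 + 2 + 7 + 4 = 65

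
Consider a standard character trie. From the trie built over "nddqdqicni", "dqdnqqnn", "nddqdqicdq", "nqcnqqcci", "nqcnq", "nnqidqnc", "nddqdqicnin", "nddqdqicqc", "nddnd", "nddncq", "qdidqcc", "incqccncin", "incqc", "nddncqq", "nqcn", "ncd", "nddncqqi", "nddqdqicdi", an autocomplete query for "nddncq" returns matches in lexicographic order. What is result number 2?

Words with prefix "nddncq", in lexicographic order: "nddncq", "nddncqq", "nddncqqi"
The 2nd is nddncqq.

nddncqq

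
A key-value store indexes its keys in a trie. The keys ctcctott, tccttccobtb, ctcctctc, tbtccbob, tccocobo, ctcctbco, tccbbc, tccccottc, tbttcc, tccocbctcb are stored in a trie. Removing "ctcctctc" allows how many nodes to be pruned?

Walk "ctcctctc" from the leaf back toward the root, removing each node that no remaining word uses.
The suffix "ctc" (3 nodes) is used only by "ctcctctc"; the node for "ctcct" still has the child "o", so pruning stops there.
Nodes removed: 3

3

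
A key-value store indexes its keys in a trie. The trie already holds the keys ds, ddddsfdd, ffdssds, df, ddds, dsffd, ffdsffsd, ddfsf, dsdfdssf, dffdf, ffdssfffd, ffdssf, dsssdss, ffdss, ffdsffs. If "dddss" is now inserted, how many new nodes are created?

The longest prefix of "dddss" already in the trie is "ddds" (length 4).
Each of the 1 remaining characters creates one node.

1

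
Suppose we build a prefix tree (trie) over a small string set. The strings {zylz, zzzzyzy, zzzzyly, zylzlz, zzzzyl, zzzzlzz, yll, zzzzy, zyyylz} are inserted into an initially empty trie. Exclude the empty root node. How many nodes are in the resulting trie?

24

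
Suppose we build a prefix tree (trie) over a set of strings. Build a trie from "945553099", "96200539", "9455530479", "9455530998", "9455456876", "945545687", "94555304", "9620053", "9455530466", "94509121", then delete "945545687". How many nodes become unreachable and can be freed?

0

A node on "945545687"'s path can go only if nothing else ends at it or branches off below it.
Every node on "945545687" is still needed (e.g. by "9455456876"), so nothing is freed.
Nodes removed: 0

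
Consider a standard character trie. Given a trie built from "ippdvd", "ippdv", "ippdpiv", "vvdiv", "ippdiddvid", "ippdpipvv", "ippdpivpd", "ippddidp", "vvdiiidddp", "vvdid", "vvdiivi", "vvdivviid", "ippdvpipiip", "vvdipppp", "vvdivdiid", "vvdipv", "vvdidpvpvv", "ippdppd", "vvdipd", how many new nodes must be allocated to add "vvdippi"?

The longest prefix of "vvdippi" already in the trie is "vvdipp" (length 6).
So 7 − 6 = 1 new nodes.

1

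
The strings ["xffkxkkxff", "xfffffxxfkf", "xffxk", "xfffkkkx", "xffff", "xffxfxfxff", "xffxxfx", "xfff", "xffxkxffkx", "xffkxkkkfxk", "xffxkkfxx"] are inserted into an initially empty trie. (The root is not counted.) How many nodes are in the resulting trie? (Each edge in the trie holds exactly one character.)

46

Count nodes per top-level branch (shared prefixes stored once):
  'x'-branch (xfff, xffff, xfffffxxfkf, xfffkkkx, xffkxkkkfxk, xffkxkkxff, xffxfxfxff, xffxk, xffxkkfxx, xffxkxffkx, xffxxfx): 46 nodes
Sum: 46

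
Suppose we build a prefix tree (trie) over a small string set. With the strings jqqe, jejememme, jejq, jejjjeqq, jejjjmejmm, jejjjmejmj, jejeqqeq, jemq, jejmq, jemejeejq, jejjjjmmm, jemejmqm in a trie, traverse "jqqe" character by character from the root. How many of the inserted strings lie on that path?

Walk "jqqe" from the root; an end-of-word marker is hit whenever a stored word is a prefix of "jqqe".
Prefixes of the query that are stored words: "jqqe"
Count: 1

1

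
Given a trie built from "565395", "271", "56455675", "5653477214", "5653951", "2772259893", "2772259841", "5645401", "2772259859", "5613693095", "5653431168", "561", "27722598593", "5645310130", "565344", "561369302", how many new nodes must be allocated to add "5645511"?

2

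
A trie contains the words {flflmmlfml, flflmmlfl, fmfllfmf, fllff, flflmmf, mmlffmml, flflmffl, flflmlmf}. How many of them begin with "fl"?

Traverse to the node for "fl", then collect every word in that subtree.
Words under "fl": flflmffl, flflmlmf, flflmmf, flflmmlfl, flflmmlfml, fllff
Count: 6

6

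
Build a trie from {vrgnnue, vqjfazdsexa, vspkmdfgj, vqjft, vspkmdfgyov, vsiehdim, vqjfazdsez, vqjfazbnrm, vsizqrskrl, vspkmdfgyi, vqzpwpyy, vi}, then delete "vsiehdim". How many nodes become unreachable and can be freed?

5

After clearing the end-marker at "vsiehdim", prune upward until reaching a node still needed by another word.
The suffix "ehdim" (5 nodes) is used only by "vsiehdim"; the node for "vsi" still has the child "z", so pruning stops there.
Nodes removed: 5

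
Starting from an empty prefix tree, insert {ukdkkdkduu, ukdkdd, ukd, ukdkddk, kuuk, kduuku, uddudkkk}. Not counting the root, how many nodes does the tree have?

Count nodes per top-level branch (shared prefixes stored once):
  'k'-branch (kduuku, kuuk): 9 nodes
  'u'-branch (uddudkkk, ukd, ukdkdd, ukdkddk, ukdkkdkduu): 20 nodes
Sum: 29

29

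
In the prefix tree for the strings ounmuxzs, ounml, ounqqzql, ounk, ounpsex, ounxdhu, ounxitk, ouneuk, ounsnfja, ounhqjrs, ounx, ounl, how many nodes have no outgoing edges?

11

Leaves are exactly the stored words that no other stored word extends.
Those words: "ouneuk", "ounhqjrs", "ounk", "ounl", "ounml", "ounmuxzs", "ounpsex", "ounqqzql", "ounsnfja", "ounxdhu", "ounxitk"
Leaf count: 11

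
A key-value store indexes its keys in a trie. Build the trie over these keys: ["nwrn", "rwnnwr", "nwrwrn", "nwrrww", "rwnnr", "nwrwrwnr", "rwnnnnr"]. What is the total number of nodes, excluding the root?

Trie structure (* marks end of a word):
(root)
├─ n
│  └─ w
│     └─ r
│        ├─ n *
│        ├─ r
│        │  └─ w
│        │     └─ w *
│        └─ w
│           └─ r
│              ├─ n *
│              └─ w
│                 └─ n
│                    └─ r *
└─ r
   └─ w
      └─ n
         └─ n
            ├─ n
            │  └─ n
            │     └─ r *
            ├─ r *
            └─ w
               └─ r *
Counting every labelled node above: 23.

23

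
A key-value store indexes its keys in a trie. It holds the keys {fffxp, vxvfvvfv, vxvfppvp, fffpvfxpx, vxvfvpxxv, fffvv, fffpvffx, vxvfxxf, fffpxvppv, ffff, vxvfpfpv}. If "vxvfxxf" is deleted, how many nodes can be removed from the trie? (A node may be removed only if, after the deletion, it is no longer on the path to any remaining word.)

A node on "vxvfxxf"'s path can go only if nothing else ends at it or branches off below it.
The suffix "xxf" (3 nodes) is used only by "vxvfxxf"; the node for "vxvf" still has the child "v", so pruning stops there.
Nodes removed: 3

3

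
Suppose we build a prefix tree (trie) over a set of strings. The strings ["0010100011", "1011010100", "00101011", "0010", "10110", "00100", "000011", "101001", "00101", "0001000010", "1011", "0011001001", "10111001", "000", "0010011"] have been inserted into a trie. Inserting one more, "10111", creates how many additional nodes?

0

Every character of "10111" already lies on an existing path (it is a prefix of some stored word).
No new nodes are needed: 0.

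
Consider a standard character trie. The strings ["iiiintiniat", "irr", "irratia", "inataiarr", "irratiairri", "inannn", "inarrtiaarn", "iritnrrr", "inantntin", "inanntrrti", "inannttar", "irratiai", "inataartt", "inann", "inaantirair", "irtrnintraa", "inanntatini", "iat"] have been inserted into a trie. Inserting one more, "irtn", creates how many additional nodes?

Walking "irtn" from the root, the first 3 characters ("irt") follow existing edges; "n" is the first miss.
So 4 − 3 = 1 new nodes.

1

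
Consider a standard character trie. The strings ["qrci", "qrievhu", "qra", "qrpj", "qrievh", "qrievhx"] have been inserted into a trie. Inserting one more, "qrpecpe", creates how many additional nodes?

4

Walking "qrpecpe" from the root, the first 3 characters ("qrp") follow existing edges; "e" is the first miss.
Each of the 4 remaining characters creates one node.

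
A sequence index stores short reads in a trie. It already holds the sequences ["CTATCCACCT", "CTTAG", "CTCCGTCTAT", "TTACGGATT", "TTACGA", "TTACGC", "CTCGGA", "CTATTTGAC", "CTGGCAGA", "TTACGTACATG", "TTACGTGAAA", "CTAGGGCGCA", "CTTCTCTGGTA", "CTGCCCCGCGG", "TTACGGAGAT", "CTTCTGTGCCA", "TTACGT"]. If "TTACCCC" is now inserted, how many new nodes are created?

3

"TTAC" is already a path in the trie; the remaining "CCC" must be added.
New nodes needed: |"TTACCCC"| − 4 = 7 − 4 = 3.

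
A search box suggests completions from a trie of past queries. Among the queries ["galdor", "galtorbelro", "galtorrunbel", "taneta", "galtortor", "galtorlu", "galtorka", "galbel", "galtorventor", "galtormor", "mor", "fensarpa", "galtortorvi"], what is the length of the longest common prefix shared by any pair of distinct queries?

Equivalently: take the maximum, over all pairs, of their longest common prefix length.
"galtortor" and "galtortorvi" agree on "galtortor" (9 characters) before diverging; nothing deeper is shared.
Longest shared-prefix length: 9

9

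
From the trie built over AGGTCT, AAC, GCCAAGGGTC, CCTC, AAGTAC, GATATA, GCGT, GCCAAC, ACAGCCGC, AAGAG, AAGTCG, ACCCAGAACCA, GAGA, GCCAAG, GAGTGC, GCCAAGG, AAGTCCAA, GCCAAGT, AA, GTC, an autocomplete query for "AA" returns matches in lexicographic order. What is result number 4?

AAGTAC

Filter for "AA…" and sort: "AA", "AAC", "AAGAG", "AAGTAC", "AAGTCCAA", "AAGTCG"
The 4th is AAGTAC.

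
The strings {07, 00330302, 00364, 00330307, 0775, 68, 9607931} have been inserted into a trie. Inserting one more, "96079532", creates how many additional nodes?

The longest prefix of "96079532" already in the trie is "96079" (length 5).
Each of the 3 remaining characters creates one node.

3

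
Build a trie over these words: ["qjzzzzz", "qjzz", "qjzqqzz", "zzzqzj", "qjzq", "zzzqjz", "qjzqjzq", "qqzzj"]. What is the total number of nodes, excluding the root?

26

Trace insertions, counting only characters that open a new branch:
  "qjzzzzz" → 7 new (q, j, z, z, z, z, z)
  "qjzz" → prefix "qjzz" already present; 0 new (none)
  "qjzqqzz" → prefix "qjz" already present; 4 new (q, q, z, z)
  "zzzqzj" → 6 new (z, z, z, q, z, j)
  "qjzq" → prefix "qjzq" already present; 0 new (none)
  "zzzqjz" → prefix "zzzq" already present; 2 new (j, z)
  "qjzqjzq" → prefix "qjzq" already present; 3 new (j, z, q)
  "qqzzj" → prefix "q" already present; 4 new (q, z, z, j)
Total nodes = 7 + 0 + 4 + 6 + 0 + 2 + 3 + 4 = 26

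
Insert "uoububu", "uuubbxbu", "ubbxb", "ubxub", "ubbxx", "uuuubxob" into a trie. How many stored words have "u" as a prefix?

6

Traverse to the node for "u", then collect every word in that subtree.
Matches: "ubbxb", "ubbxx", "ubxub", "uoububu", "uuubbxbu", "uuuubxob"
Count: 6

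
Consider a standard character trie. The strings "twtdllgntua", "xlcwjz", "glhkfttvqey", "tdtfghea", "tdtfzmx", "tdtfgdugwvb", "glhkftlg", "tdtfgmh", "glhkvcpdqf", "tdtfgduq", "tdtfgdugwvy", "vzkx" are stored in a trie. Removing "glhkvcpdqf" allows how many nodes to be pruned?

6

Walk "glhkvcpdqf" from the leaf back toward the root, removing each node that no remaining word uses.
The suffix "vcpdqf" (6 nodes) is used only by "glhkvcpdqf"; the node for "glhk" still has the child "f", so pruning stops there.
Nodes removed: 6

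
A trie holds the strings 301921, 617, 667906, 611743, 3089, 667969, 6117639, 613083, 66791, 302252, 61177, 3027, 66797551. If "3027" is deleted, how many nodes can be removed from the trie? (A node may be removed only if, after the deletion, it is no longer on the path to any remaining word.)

1

A node on "3027"'s path can go only if nothing else ends at it or branches off below it.
The suffix "7" (1 node) is used only by "3027"; the node for "302" still has the child "2", so pruning stops there.
Nodes removed: 1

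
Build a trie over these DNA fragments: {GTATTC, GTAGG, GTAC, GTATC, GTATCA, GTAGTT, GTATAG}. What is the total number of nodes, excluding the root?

Count nodes per top-level branch (shared prefixes stored once):
  'G'-branch (GTAC, GTAGG, GTAGTT, GTATAG, GTATC, GTATCA, GTATTC): 15 nodes
Sum: 15

15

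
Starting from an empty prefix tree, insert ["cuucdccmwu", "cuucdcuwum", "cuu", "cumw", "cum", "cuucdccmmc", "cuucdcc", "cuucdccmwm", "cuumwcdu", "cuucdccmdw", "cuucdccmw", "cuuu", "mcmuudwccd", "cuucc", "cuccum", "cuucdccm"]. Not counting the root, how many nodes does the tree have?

42

Count nodes per top-level branch (shared prefixes stored once):
  'c'-branch (cuccum, cum, cumw, cuu, cuucc, cuucdcc, cuucdccm, cuucdccmdw, cuucdccmmc, cuucdccmw, cuucdccmwm, cuucdccmwu, cuucdcuwum, cuumwcdu, cuuu): 32 nodes
  'm'-branch (mcmuudwccd): 10 nodes
Sum: 42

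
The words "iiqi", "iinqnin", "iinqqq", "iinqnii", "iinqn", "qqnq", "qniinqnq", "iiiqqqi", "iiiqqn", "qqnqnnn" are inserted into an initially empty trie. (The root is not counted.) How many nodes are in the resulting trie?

Trace insertions, counting only characters that open a new branch:
  "iiqi" → 4 new (i, i, q, i)
  "iinqnin" → prefix "ii" already present; 5 new (n, q, n, i, n)
  "iinqqq" → prefix "iinq" already present; 2 new (q, q)
  "iinqnii" → prefix "iinqni" already present; 1 new (i)
  "iinqn" → prefix "iinqn" already present; 0 new (none)
  "qqnq" → 4 new (q, q, n, q)
  "qniinqnq" → prefix "q" already present; 7 new (n, i, i, n, q, n, q)
  "iiiqqqi" → prefix "ii" already present; 5 new (i, q, q, q, i)
  "iiiqqn" → prefix "iiiqq" already present; 1 new (n)
  "qqnqnnn" → prefix "qqnq" already present; 3 new (n, n, n)
Total nodes = 4 + 5 + 2 + 1 + 0 + 4 + 7 + 5 + 1 + 3 = 32

32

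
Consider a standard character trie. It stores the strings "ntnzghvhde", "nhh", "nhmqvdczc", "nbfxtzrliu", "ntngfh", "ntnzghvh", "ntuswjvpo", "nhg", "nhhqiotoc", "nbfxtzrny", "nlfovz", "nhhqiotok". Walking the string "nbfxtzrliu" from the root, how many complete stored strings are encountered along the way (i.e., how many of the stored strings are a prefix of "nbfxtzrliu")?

1

Walk "nbfxtzrliu" from the root; an end-of-word marker is hit whenever a stored word is a prefix of "nbfxtzrliu".
Prefixes of the query that are stored words: "nbfxtzrliu"
Count: 1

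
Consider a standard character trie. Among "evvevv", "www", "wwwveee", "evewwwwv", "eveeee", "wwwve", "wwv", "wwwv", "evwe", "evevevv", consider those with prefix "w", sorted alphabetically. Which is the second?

Words with prefix "w", in lexicographic order: "wwv", "www", "wwwv", "wwwve", "wwwveee"
The 2nd is www.

www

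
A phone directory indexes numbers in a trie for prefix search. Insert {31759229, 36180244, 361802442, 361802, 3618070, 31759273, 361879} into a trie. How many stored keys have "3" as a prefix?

7

Traverse to the node for "3", then collect every word in that subtree.
Matches: "31759229", "31759273", "361802", "36180244", "361802442", "3618070", "361879"
Count: 7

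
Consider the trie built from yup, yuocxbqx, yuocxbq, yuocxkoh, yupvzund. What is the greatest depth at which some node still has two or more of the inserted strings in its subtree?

Equivalently: take the maximum, over all pairs, of their longest common prefix length.
e.g. "yuocxbq" and "yuocxbqx" share the prefix "yuocxbq" of length 7; no pair shares a longer one.
Longest shared-prefix length: 7

7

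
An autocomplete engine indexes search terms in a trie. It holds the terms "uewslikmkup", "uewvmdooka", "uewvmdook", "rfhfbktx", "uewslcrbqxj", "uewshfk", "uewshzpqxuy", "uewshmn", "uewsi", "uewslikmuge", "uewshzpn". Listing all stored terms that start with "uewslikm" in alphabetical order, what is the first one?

uewslikmkup

Words with prefix "uewslikm", in lexicographic order: "uewslikmkup", "uewslikmuge"
The 1st is uewslikmkup.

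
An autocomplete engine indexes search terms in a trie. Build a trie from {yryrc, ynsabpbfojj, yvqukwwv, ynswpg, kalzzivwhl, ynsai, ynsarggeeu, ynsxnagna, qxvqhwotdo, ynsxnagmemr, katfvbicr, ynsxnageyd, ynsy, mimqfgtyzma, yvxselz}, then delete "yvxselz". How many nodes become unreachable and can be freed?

5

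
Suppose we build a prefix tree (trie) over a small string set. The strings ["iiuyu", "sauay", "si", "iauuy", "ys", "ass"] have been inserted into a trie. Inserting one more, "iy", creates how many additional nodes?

"i" is already a path in the trie; the remaining "y" must be added.
So 2 − 1 = 1 new nodes.

1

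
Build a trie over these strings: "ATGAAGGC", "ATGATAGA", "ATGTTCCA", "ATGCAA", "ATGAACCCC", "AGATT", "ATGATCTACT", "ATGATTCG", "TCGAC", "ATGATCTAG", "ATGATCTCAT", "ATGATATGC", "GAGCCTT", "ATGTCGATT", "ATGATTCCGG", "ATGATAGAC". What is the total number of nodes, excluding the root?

For each word, the new-node count is its length minus the longest prefix already in the trie:
  "ATGAAGGC" → 8 new (A, T, G, A, A, G, G, C)
  "ATGATAGA" → prefix "ATGA" already present; 4 new (T, A, G, A)
  "ATGTTCCA" → prefix "ATG" already present; 5 new (T, T, C, C, A)
  "ATGCAA" → prefix "ATG" already present; 3 new (C, A, A)
  "ATGAACCCC" → prefix "ATGAA" already present; 4 new (C, C, C, C)
  "AGATT" → prefix "A" already present; 4 new (G, A, T, T)
  "ATGATCTACT" → prefix "ATGAT" already present; 5 new (C, T, A, C, T)
  "ATGATTCG" → prefix "ATGAT" already present; 3 new (T, C, G)
  "TCGAC" → 5 new (T, C, G, A, C)
  "ATGATCTAG" → prefix "ATGATCTA" already present; 1 new (G)
  "ATGATCTCAT" → prefix "ATGATCT" already present; 3 new (C, A, T)
  "ATGATATGC" → prefix "ATGATA" already present; 3 new (T, G, C)
  "GAGCCTT" → 7 new (G, A, G, C, C, T, T)
  "ATGTCGATT" → prefix "ATGT" already present; 5 new (C, G, A, T, T)
  "ATGATTCCGG" → prefix "ATGATTC" already present; 3 new (C, G, G)
  "ATGATAGAC" → prefix "ATGATAGA" already present; 1 new (C)
Total nodes = 8 + 4 + 5 + 3 + 4 + 4 + 5 + 3 + 5 + 1 + 3 + 3 + 7 + 5 + 3 + 1 = 64

64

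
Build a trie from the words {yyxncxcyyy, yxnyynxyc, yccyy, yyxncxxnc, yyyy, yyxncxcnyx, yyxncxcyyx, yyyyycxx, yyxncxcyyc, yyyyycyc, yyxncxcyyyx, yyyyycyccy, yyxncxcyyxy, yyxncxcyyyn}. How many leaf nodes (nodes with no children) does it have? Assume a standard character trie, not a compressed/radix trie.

A leaf is a node with no children — equivalently, the end of a word that is not a proper prefix of any other stored word.
Those words: "yccyy", "yxnyynxyc", "yyxncxcnyx", "yyxncxcyyc", "yyxncxcyyxy", "yyxncxcyyyn", "yyxncxcyyyx", "yyxncxxnc", "yyyyycxx", "yyyyycyccy"
Leaf count: 10

10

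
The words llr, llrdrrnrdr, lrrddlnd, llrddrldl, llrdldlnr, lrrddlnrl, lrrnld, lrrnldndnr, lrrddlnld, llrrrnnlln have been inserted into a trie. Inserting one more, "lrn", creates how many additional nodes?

1

The longest prefix of "lrn" already in the trie is "lr" (length 2).
Each of the 1 remaining characters creates one node.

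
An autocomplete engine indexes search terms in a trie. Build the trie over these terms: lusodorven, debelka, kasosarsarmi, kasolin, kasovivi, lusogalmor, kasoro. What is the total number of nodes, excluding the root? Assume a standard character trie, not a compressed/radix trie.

For each word, the new-node count is its length minus the longest prefix already in the trie:
  "lusodorven" → 10 new (l, u, s, o, d, o, r, v, e, n)
  "debelka" → 7 new (d, e, b, e, l, k, a)
  "kasosarsarmi" → 12 new (k, a, s, o, s, a, r, s, a, r, m, i)
  "kasolin" → prefix "kaso" already present; 3 new (l, i, n)
  "kasovivi" → prefix "kaso" already present; 4 new (v, i, v, i)
  "lusogalmor" → prefix "luso" already present; 6 new (g, a, l, m, o, r)
  "kasoro" → prefix "kaso" already present; 2 new (r, o)
Total nodes = 10 + 7 + 12 + 3 + 4 + 6 + 2 = 44

44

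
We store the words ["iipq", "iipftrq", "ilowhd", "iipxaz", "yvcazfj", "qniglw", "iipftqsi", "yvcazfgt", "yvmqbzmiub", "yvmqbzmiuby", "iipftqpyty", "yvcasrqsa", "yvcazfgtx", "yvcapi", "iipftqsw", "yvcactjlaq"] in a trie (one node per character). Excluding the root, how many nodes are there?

62

Trace insertions, counting only characters that open a new branch:
  "iipq" → 4 new (i, i, p, q)
  "iipftrq" → prefix "iip" already present; 4 new (f, t, r, q)
  "ilowhd" → prefix "i" already present; 5 new (l, o, w, h, d)
  "iipxaz" → prefix "iip" already present; 3 new (x, a, z)
  "yvcazfj" → 7 new (y, v, c, a, z, f, j)
  "qniglw" → 6 new (q, n, i, g, l, w)
  "iipftqsi" → prefix "iipft" already present; 3 new (q, s, i)
  "yvcazfgt" → prefix "yvcazf" already present; 2 new (g, t)
  "yvmqbzmiub" → prefix "yv" already present; 8 new (m, q, b, z, m, i, u, b)
  "yvmqbzmiuby" → prefix "yvmqbzmiub" already present; 1 new (y)
  "iipftqpyty" → prefix "iipftq" already present; 4 new (p, y, t, y)
  "yvcasrqsa" → prefix "yvca" already present; 5 new (s, r, q, s, a)
  "yvcazfgtx" → prefix "yvcazfgt" already present; 1 new (x)
  "yvcapi" → prefix "yvca" already present; 2 new (p, i)
  "iipftqsw" → prefix "iipftqs" already present; 1 new (w)
  "yvcactjlaq" → prefix "yvca" already present; 6 new (c, t, j, l, a, q)
Total nodes = 4 + 4 + 5 + 3 + 7 + 6 + 3 + 2 + 8 + 1 + 4 + 5 + 1 + 2 + 1 + 6 = 62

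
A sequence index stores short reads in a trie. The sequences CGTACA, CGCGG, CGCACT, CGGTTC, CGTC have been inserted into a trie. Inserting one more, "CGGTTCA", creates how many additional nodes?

Walking "CGGTTCA" from the root, the first 6 characters ("CGGTTC") follow existing edges; "A" is the first miss.
New nodes needed: |"CGGTTCA"| − 6 = 7 − 6 = 1.

1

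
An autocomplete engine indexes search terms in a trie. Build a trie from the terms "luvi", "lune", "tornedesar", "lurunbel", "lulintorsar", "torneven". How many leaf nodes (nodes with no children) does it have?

A leaf is a node with no children — equivalently, the end of a word that is not a proper prefix of any other stored word.
Those words: "lulintorsar", "lune", "lurunbel", "luvi", "tornedesar", "torneven"
Leaf count: 6

6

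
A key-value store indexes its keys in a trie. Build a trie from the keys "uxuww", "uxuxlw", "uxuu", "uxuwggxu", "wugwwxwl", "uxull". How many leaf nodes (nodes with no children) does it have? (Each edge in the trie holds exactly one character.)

Leaves are exactly the stored words that no other stored word extends.
Those words: "uxull", "uxuu", "uxuwggxu", "uxuww", "uxuxlw", "wugwwxwl"
Leaf count: 6

6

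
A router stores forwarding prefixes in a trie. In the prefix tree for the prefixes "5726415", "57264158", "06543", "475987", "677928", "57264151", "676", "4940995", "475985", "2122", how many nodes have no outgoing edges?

9

Leaves are exactly the stored words that no other stored word extends.
Those words: "06543", "2122", "475985", "475987", "4940995", "57264151", "57264158", "676", "677928"
Leaf count: 9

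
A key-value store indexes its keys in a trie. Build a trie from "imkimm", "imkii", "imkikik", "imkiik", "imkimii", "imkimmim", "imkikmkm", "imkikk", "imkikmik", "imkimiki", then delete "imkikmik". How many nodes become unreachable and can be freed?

2

Walk "imkikmik" from the leaf back toward the root, removing each node that no remaining word uses.
The suffix "ik" (2 nodes) is used only by "imkikmik"; the node for "imkikm" still has the child "k", so pruning stops there.
Nodes removed: 2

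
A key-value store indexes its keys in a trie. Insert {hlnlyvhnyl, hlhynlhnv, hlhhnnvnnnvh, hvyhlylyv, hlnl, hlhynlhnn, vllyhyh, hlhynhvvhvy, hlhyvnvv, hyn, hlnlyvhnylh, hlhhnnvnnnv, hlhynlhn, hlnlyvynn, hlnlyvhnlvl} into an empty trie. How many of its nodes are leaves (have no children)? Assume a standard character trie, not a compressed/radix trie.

11

A leaf is a node with no children — equivalently, the end of a word that is not a proper prefix of any other stored word.
Those words: "hlhhnnvnnnvh", "hlhynhvvhvy", "hlhynlhnn", "hlhynlhnv", "hlhyvnvv", "hlnlyvhnlvl", "hlnlyvhnylh", "hlnlyvynn", "hvyhlylyv", "hyn", "vllyhyh"
Leaf count: 11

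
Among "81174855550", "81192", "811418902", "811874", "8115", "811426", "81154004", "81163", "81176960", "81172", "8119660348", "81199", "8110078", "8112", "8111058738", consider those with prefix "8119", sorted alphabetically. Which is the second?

8119660348

Filter for "8119…" and sort: "81192", "8119660348", "81199"
Position 2: 8119660348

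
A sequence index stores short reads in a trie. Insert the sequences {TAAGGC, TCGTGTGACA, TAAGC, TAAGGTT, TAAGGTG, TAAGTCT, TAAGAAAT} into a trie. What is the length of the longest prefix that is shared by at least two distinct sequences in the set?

6

Look for the deepest trie node that still has at least two words in its subtree.
e.g. "TAAGGTG" and "TAAGGTT" share the prefix "TAAGGT" of length 6; no pair shares a longer one.
Longest shared-prefix length: 6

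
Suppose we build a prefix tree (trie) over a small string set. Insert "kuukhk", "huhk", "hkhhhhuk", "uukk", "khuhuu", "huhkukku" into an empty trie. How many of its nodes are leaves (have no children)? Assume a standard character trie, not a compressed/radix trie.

5

Leaves are exactly the stored words that no other stored word extends.
Those words: "hkhhhhuk", "huhkukku", "khuhuu", "kuukhk", "uukk"
Leaf count: 5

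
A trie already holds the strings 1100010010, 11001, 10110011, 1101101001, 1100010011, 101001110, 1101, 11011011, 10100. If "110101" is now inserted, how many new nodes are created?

Walking "110101" from the root, the first 4 characters ("1101") follow existing edges; "0" is the first miss.
New nodes needed: |"110101"| − 4 = 6 − 4 = 2.

2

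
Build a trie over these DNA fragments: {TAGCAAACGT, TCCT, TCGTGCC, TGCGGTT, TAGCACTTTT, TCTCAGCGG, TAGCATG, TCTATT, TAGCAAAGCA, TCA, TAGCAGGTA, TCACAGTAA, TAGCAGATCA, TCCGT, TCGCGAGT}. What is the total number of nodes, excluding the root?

66

Count nodes per top-level branch (shared prefixes stored once):
  'T'-branch (TAGCAAACGT, TAGCAAAGCA, TAGCACTTTT, TAGCAGATCA, TAGCAGGTA, TAGCATG, TCA, TCACAGTAA, TCCGT, TCCT, TCGCGAGT, TCGTGCC, TCTATT, TCTCAGCGG, TGCGGTT): 66 nodes
Sum: 66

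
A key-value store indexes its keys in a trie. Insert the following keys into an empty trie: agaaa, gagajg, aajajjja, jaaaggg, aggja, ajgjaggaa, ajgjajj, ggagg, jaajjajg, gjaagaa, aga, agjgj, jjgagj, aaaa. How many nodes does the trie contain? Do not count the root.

Count nodes per top-level branch (shared prefixes stored once):
  'a'-branch (aaaa, aajajjja, aga, agaaa, aggja, agjgj, ajgjaggaa, ajgjajj): 30 nodes
  'g'-branch (gagajg, ggagg, gjaagaa): 16 nodes
  'j'-branch (jaaaggg, jaajjajg, jjgagj): 17 nodes
Sum: 63

63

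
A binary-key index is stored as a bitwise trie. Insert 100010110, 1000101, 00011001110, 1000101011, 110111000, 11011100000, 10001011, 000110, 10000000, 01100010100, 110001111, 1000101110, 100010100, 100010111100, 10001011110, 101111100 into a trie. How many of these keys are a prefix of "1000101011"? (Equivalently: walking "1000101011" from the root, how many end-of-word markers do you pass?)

Check each prefix of "1000101011" against the stored set — each match is an end-marker on the path.
Prefixes of the query that are stored words: "1000101", "1000101011"
Count: 2

2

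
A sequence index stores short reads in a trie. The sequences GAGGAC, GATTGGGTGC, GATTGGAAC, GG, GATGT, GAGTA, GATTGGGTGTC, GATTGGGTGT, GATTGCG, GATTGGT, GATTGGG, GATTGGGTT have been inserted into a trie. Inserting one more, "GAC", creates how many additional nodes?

1

Walking "GAC" from the root, the first 2 characters ("GA") follow existing edges; "C" is the first miss.
So 3 − 2 = 1 new nodes.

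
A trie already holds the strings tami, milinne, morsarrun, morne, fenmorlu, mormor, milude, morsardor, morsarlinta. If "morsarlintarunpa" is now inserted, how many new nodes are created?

5

The longest prefix of "morsarlintarunpa" already in the trie is "morsarlinta" (length 11).
New nodes needed: |"morsarlintarunpa"| − 11 = 16 − 11 = 5.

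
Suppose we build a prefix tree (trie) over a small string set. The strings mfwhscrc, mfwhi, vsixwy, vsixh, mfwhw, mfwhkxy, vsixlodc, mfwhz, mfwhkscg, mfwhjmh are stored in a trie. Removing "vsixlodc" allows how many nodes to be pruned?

4

Walk "vsixlodc" from the leaf back toward the root, removing each node that no remaining word uses.
The suffix "lodc" (4 nodes) is used only by "vsixlodc"; the node for "vsix" still has the child "w", so pruning stops there.
Nodes removed: 4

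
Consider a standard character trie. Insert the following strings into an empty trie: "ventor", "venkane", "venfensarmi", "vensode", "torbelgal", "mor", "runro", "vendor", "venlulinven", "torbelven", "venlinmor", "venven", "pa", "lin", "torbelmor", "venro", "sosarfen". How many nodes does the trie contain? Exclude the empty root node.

79

Count nodes per top-level branch (shared prefixes stored once):
  'l'-branch (lin): 3 nodes
  'm'-branch (mor): 3 nodes
  'p'-branch (pa): 2 nodes
  'r'-branch (runro): 5 nodes
  's'-branch (sosarfen): 8 nodes
  't'-branch (torbelgal, torbelmor, torbelven): 15 nodes
  'v'-branch (vendor, venfensarmi, venkane, venlinmor, venlulinven, venro, vensode, ventor, venven): 43 nodes
Sum: 79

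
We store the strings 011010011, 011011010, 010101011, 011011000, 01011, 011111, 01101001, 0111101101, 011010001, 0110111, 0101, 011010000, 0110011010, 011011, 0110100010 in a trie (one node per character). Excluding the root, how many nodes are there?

For each word, the new-node count is its length minus the longest prefix already in the trie:
  "011010011" → 9 new (0, 1, 1, 0, 1, 0, 0, 1, 1)
  "011011010" → prefix "01101" already present; 4 new (1, 0, 1, 0)
  "010101011" → prefix "01" already present; 7 new (0, 1, 0, 1, 0, 1, 1)
  "011011000" → prefix "0110110" already present; 2 new (0, 0)
  "01011" → prefix "0101" already present; 1 new (1)
  "011111" → prefix "011" already present; 3 new (1, 1, 1)
  "01101001" → prefix "01101001" already present; 0 new (none)
  "0111101101" → prefix "01111" already present; 5 new (0, 1, 1, 0, 1)
  "011010001" → prefix "0110100" already present; 2 new (0, 1)
  "0110111" → prefix "011011" already present; 1 new (1)
  "0101" → prefix "0101" already present; 0 new (none)
  "011010000" → prefix "01101000" already present; 1 new (0)
  "0110011010" → prefix "0110" already present; 6 new (0, 1, 1, 0, 1, 0)
  "011011" → prefix "011011" already present; 0 new (none)
  "0110100010" → prefix "011010001" already present; 1 new (0)
Total nodes = 9 + 4 + 7 + 2 + 1 + 3 + 0 + 5 + 2 + 1 + 0 + 1 + 6 + 0 + 1 = 42

42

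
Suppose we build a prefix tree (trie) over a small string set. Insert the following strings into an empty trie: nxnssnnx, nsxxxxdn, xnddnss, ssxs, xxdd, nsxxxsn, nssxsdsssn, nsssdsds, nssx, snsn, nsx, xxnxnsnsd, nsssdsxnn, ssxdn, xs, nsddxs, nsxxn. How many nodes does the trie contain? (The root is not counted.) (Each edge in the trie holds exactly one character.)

65

For each word, the new-node count is its length minus the longest prefix already in the trie:
  "nxnssnnx" → 8 new (n, x, n, s, s, n, n, x)
  "nsxxxxdn" → prefix "n" already present; 7 new (s, x, x, x, x, d, n)
  "xnddnss" → 7 new (x, n, d, d, n, s, s)
  "ssxs" → 4 new (s, s, x, s)
  "xxdd" → prefix "x" already present; 3 new (x, d, d)
  "nsxxxsn" → prefix "nsxxx" already present; 2 new (s, n)
  "nssxsdsssn" → prefix "ns" already present; 8 new (s, x, s, d, s, s, s, n)
  "nsssdsds" → prefix "nss" already present; 5 new (s, d, s, d, s)
  "nssx" → prefix "nssx" already present; 0 new (none)
  "snsn" → prefix "s" already present; 3 new (n, s, n)
  "nsx" → prefix "nsx" already present; 0 new (none)
  "xxnxnsnsd" → prefix "xx" already present; 7 new (n, x, n, s, n, s, d)
  "nsssdsxnn" → prefix "nsssds" already present; 3 new (x, n, n)
  "ssxdn" → prefix "ssx" already present; 2 new (d, n)
  "xs" → prefix "x" already present; 1 new (s)
  "nsddxs" → prefix "ns" already present; 4 new (d, d, x, s)
  "nsxxn" → prefix "nsxx" already present; 1 new (n)
Total nodes = 8 + 7 + 7 + 4 + 3 + 2 + 8 + 5 + 0 + 3 + 0 + 7 + 3 + 2 + 1 + 4 + 1 = 65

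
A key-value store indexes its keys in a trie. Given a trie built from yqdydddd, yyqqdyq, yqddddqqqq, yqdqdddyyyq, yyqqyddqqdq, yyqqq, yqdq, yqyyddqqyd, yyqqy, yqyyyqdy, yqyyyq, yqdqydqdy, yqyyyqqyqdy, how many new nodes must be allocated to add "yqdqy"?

0

"yqdqy" is already a full path in the trie; only an end-marker is added.
No new nodes are needed: 0.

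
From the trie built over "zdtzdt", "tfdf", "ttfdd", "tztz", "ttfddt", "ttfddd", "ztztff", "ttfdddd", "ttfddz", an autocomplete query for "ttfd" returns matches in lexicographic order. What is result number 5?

ttfddz

Words with prefix "ttfd", in lexicographic order: "ttfdd", "ttfddd", "ttfdddd", "ttfddt", "ttfddz"
Position 5: ttfddz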